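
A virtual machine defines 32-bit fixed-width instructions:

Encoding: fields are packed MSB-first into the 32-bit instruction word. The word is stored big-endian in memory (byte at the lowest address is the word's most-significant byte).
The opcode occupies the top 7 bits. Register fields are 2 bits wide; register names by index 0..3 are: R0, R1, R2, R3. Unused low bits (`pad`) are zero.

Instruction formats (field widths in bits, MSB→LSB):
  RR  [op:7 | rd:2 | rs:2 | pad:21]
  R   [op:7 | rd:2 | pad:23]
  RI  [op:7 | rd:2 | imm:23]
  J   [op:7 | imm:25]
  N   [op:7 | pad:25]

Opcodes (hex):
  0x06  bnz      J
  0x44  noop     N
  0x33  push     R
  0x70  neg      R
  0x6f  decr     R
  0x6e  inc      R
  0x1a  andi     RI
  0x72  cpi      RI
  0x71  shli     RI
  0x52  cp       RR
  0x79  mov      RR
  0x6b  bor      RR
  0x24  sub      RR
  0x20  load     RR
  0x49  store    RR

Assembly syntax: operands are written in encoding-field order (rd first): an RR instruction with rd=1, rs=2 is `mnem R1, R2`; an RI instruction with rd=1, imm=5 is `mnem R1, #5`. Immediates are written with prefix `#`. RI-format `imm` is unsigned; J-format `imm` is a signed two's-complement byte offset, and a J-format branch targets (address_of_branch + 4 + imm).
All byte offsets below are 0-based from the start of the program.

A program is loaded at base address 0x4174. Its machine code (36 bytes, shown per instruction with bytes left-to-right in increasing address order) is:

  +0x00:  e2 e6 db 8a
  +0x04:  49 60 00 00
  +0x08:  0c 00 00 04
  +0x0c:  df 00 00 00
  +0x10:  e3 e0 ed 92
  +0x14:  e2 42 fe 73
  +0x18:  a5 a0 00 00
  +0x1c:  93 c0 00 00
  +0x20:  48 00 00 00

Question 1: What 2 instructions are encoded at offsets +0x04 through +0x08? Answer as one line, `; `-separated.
sub R2, R3; bnz #4

off 0x04: read 49 60 00 00 as big → 0x49600000
  top 7b → 0x24 → sub [RR]
  rd@[24:23]=0x2 ⇒ R2
  rs@[22:21]=0x3 ⇒ R3
off 0x08: read 0c 00 00 04 as big → 0x0c000004
  top 7b → 0x6 → bnz [J]
  imm@[24:0]=0x4 ⇒ #4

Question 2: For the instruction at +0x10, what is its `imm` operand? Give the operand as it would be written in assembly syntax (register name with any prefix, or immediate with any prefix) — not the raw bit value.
#6352274

off 0x10: read e3 e0 ed 92 as big → 0xe3e0ed92
  opcode bits[31:25]=0x71: shli/RI
  rd@[24:23]=0x3 ⇒ R3
  imm@[22:0]=0x60ed92 ⇒ #6352274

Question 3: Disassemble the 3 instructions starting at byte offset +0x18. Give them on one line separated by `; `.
@+18  big-endian(a5 a0 00 00) = 0xa5a00000
  op=0xa5a00000>>25=0x52 ⇒ cp (RR)
  [24:23] rd=3 = R3
  [22:21] rs=1 = R1
@+1c  big-endian(93 c0 00 00) = 0x93c00000
  op=0x93c00000>>25=0x49 ⇒ store (RR)
  [24:23] rd=3 = R3
  [22:21] rs=2 = R2
@+20  big-endian(48 00 00 00) = 0x48000000
  op=0x48000000>>25=0x24 ⇒ sub (RR)
  [24:23] rd=0 = R0
  [22:21] rs=0 = R0

cp R3, R1; store R3, R2; sub R0, R0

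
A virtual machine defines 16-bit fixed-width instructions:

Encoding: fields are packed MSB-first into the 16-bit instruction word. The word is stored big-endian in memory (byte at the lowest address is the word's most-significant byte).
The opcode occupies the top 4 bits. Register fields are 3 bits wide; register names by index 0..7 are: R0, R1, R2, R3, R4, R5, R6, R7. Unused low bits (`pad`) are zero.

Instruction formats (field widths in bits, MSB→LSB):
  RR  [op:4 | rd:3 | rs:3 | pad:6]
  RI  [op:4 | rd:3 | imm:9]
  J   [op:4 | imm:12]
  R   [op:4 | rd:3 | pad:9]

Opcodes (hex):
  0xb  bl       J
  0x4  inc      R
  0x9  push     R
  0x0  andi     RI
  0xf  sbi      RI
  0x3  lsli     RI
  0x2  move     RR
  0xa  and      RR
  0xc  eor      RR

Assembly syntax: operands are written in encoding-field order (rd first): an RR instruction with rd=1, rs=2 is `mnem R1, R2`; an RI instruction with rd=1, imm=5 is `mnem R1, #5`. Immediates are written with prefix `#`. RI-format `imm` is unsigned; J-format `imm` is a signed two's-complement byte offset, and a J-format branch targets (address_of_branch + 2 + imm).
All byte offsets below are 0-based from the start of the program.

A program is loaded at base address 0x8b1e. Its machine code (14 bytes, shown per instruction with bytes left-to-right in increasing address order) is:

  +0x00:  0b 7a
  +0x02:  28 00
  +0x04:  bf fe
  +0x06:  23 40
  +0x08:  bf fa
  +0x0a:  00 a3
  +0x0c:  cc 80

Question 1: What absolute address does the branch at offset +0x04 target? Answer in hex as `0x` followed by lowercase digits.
off 0x04: read bf fe as big → 0xbffe
  op=0xbffe>>12=0xb ⇒ bl (J)
  imm@[11:0]=0xffe (s12→-2) ⇒ #-2
  target = base 0x8b1e + off 0x04 + 2 + imm -2 = 0x8b22

0x8b22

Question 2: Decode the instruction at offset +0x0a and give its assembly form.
andi R0, #163

@+0a  big-endian(00 a3) = 0x00a3
  top 4b → 0x0 → andi [RI]
  rd: (w>>9)&0x7=0x0 → R0
  imm: (w>>0)&0x1ff=0xa3 → #163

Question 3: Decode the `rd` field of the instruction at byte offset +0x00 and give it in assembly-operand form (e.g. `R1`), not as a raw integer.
[00] 0b 7a → 0x0b7a
  top 4b → 0x0 → andi [RI]
  rd@[11:9]=0x5 ⇒ R5
  imm@[8:0]=0x17a ⇒ #378

R5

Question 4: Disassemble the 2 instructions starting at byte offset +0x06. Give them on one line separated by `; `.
move R1, R5; bl #-6

off 0x06: read 23 40 as big → 0x2340
  top 4b → 0x2 → move [RR]
  [11:9] rd=1 = R1
  [8:6] rs=5 = R5
off 0x08: read bf fa as big → 0xbffa
  top 4b → 0xb → bl [J]
  [11:0] imm=4090 (s12→-6) = #-6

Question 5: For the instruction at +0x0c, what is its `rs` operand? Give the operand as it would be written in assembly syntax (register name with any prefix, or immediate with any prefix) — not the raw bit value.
R2

[0c] cc 80 → 0xcc80
  op=0xcc80>>12=0xc ⇒ eor (RR)
  [11:9] rd=6 = R6
  [8:6] rs=2 = R2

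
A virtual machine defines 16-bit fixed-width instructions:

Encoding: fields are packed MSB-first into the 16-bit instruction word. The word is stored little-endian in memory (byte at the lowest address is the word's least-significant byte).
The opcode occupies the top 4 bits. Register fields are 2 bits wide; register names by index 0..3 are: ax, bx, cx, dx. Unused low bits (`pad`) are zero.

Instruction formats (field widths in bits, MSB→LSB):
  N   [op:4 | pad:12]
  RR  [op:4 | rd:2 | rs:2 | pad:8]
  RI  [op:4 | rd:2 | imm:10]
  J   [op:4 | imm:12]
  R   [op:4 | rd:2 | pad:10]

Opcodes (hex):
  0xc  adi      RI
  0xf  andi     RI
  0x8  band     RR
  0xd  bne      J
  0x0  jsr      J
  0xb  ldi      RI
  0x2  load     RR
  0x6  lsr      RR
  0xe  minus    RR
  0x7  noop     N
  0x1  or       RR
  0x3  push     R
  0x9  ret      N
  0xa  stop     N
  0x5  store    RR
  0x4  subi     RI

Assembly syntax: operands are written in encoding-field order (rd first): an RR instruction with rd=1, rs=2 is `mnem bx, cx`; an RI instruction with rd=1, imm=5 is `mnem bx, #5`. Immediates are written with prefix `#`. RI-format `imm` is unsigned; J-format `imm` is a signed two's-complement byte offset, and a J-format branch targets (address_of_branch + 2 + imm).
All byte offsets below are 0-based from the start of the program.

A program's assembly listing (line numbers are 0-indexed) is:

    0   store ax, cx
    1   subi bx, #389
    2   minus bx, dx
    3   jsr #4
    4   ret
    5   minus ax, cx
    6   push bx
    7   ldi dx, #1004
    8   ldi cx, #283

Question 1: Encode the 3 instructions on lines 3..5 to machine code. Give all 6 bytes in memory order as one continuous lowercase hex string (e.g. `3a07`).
0400009000e2

L3: jsr op=0x0:4|imm=4:12 ⇒ 0x0004 ⇒ little 04 00
L4: ret op=0x9:4|pad=0:12 ⇒ 0x9000 ⇒ little 00 90
L5: minus op=0xe:4|rd=0:2|rs=2:2|pad=0:8 ⇒ 0xe200 ⇒ little 00 e2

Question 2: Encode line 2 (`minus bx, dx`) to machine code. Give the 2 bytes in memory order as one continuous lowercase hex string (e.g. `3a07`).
00e7

2. minus fields op=0xe:4|rd=1:2|rs=3:2|pad=0:8 → word e700h → 00 e7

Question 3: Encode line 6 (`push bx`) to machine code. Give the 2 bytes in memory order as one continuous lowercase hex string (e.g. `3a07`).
L6: push op=0x3:4|rd=1:2|pad=0:10 ⇒ 0x3400 ⇒ little 00 34

0034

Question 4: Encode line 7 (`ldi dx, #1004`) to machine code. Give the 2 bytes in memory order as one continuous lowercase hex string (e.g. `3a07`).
L7: ldi op=0xb:4|rd=3:2|imm=1004:10 ⇒ 0xbfec ⇒ little ec bf

ecbf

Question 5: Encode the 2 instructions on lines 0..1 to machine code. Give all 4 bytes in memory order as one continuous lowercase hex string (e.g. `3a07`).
00528545

0. store fields op=0x5:4|rd=0:2|rs=2:2|pad=0:8 → word 5200h → 00 52
1. subi fields op=0x4:4|rd=1:2|imm=389:10 → word 4585h → 85 45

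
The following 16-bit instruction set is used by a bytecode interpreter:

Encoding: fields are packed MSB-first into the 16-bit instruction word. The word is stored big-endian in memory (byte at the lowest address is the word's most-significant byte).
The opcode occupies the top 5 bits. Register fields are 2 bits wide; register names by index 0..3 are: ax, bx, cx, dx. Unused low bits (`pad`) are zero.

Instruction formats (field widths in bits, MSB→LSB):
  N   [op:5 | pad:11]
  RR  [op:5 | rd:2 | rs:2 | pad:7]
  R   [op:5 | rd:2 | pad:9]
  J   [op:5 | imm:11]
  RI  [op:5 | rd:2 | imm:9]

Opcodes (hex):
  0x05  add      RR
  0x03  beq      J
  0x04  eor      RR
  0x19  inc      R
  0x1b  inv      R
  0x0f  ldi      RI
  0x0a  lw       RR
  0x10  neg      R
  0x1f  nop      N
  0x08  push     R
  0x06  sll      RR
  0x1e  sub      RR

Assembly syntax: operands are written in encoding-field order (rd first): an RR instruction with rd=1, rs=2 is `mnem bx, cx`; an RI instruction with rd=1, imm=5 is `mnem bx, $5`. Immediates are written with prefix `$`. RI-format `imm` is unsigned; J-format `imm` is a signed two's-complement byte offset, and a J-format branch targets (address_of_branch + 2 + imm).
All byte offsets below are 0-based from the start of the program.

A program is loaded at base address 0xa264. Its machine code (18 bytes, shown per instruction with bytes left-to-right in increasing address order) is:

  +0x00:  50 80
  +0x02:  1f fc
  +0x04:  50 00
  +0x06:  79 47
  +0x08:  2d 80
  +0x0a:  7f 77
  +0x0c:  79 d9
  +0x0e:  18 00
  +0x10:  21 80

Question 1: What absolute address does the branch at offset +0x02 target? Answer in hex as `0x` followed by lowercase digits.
[02] 1f fc → 0x1ffc
  op=0x1ffc>>11=0x3 ⇒ beq (J)
  imm@[10:0]=0x7fc (s11→-4) ⇒ $-4
  target = base 0xa264 + off 0x02 + 2 + imm -4 = 0xa264

0xa264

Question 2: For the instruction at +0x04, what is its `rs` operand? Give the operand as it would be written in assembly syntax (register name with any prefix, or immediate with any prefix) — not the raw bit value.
[04] 50 00 → 0x5000
  top 5b → 0xa → lw [RR]
  rd: (w>>9)&0x3=0x0 → ax
  rs: (w>>7)&0x3=0x0 → ax

ax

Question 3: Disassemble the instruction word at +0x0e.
+0x0e: 18 00 ⇒ word 0x1800 (big)
  opcode bits[15:11]=0x3: beq/J
  [10:0] imm=0 = $0

beq $0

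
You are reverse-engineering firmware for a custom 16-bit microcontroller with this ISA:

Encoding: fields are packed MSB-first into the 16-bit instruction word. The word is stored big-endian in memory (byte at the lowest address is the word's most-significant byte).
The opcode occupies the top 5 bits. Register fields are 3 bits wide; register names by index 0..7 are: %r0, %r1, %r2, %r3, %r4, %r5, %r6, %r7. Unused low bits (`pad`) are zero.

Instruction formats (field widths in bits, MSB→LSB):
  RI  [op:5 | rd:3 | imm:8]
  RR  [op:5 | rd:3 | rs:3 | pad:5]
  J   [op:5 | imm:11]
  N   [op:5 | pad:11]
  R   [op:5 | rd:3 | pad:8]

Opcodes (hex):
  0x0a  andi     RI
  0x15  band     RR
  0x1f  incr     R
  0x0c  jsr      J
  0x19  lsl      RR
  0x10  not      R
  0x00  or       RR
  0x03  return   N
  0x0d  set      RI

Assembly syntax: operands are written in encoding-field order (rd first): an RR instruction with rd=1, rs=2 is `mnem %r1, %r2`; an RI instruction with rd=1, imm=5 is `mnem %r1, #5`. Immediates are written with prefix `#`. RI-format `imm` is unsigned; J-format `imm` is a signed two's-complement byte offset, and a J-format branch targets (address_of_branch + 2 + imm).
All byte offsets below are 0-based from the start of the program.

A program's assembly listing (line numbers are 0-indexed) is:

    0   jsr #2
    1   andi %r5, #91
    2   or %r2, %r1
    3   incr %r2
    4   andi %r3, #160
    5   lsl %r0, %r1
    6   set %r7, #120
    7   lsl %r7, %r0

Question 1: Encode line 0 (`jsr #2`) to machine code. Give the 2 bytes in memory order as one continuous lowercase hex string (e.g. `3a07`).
0. jsr fields op=0xc:5|imm=2:11 → word 6002h → 60 02

6002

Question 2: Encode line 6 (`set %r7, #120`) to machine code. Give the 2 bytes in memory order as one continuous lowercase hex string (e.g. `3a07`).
line 6 (set): pack op=0xd:5|rd=7:3|imm=120:8 = 0x6f78; big→ 6f 78

6f78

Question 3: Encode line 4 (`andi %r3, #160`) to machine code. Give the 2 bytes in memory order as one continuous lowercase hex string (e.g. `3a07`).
53a0

line 4 (andi): pack op=0xa:5|rd=3:3|imm=160:8 = 0x53a0; big→ 53 a0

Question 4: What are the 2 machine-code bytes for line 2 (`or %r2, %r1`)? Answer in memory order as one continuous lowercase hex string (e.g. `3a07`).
line 2 (or): pack op=0x0:5|rd=2:3|rs=1:3|pad=0:5 = 0x0220; big→ 02 20

0220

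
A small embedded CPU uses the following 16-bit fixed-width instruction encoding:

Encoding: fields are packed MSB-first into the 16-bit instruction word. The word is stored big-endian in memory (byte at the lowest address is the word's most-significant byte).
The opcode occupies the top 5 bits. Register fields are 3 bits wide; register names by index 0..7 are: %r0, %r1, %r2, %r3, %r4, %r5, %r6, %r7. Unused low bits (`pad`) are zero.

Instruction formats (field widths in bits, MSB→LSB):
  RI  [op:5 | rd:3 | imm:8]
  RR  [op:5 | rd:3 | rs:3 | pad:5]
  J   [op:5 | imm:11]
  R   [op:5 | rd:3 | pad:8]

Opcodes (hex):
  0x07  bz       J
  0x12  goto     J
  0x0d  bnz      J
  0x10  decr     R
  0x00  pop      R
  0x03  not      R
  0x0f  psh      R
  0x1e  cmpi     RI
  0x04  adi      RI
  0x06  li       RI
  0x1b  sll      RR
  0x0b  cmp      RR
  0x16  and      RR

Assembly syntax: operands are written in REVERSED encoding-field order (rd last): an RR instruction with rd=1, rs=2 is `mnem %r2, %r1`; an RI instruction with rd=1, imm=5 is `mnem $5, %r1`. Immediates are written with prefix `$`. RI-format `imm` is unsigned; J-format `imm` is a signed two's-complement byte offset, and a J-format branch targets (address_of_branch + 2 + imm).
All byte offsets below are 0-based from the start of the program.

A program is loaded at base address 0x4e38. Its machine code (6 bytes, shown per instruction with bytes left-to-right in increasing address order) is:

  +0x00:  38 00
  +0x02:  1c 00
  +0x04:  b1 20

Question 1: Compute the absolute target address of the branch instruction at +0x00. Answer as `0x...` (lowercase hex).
0x4e3a

off 0x00: read 38 00 as big → 0x3800
  op=0x3800>>11=0x7 ⇒ bz (J)
  imm@[10:0]=0x0 ⇒ $0
  target = base 0x4e38 + off 0x00 + 2 + imm 0 = 0x4e3a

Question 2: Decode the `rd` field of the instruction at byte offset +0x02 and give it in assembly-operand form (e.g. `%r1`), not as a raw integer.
%r4

@+02  big-endian(1c 00) = 0x1c00
  op=0x1c00>>11=0x3 ⇒ not (R)
  rd@[10:8]=0x4 ⇒ %r4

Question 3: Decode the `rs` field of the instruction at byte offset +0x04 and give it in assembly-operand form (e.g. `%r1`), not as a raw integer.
off 0x04: read b1 20 as big → 0xb120
  top 5b → 0x16 → and [RR]
  rd: (w>>8)&0x7=0x1 → %r1
  rs: (w>>5)&0x7=0x1 → %r1

%r1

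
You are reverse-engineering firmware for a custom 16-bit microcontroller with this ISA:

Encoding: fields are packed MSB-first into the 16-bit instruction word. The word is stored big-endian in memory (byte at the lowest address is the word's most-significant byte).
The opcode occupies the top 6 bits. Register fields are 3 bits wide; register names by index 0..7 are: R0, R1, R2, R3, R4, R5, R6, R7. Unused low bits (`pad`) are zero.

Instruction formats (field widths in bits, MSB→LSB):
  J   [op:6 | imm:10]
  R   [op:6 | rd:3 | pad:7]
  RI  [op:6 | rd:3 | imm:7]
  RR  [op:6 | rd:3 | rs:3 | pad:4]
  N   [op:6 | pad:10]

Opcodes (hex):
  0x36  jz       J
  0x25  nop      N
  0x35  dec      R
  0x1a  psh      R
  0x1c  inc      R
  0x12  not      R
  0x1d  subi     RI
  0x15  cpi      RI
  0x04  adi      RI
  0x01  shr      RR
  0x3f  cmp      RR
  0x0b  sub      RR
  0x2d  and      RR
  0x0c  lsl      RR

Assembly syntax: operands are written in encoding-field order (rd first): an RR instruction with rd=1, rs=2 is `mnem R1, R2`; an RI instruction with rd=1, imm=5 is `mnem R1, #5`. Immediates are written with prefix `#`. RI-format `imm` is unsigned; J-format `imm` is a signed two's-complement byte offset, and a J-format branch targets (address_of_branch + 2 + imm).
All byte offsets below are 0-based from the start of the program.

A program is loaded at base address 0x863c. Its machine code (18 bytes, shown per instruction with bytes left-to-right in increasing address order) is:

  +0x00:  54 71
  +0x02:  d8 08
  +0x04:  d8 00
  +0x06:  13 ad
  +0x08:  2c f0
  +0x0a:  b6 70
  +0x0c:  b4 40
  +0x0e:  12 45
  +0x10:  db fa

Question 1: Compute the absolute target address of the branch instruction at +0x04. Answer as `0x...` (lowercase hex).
0x8642

+0x04: d8 00 ⇒ word 0xd800 (big)
  opcode bits[15:10]=0x36: jz/J
  imm: (w>>0)&0x3ff=0x0 → #0
  target = base 0x863c + off 0x04 + 2 + imm 0 = 0x8642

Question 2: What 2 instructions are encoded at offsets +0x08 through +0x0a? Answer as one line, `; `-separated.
[08] 2c f0 → 0x2cf0
  opcode bits[15:10]=0xb: sub/RR
  rd: (w>>7)&0x7=0x1 → R1
  rs: (w>>4)&0x7=0x7 → R7
[0a] b6 70 → 0xb670
  opcode bits[15:10]=0x2d: and/RR
  rd: (w>>7)&0x7=0x4 → R4
  rs: (w>>4)&0x7=0x7 → R7

sub R1, R7; and R4, R7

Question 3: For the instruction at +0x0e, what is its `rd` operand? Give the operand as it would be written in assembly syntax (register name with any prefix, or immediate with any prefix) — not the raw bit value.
off 0x0e: read 12 45 as big → 0x1245
  op=0x1245>>10=0x4 ⇒ adi (RI)
  rd: (w>>7)&0x7=0x4 → R4
  imm: (w>>0)&0x7f=0x45 → #69

R4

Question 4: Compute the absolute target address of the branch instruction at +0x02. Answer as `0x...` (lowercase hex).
[02] d8 08 → 0xd808
  opcode bits[15:10]=0x36: jz/J
  imm@[9:0]=0x8 ⇒ #8
  target = base 0x863c + off 0x02 + 2 + imm 8 = 0x8648

0x8648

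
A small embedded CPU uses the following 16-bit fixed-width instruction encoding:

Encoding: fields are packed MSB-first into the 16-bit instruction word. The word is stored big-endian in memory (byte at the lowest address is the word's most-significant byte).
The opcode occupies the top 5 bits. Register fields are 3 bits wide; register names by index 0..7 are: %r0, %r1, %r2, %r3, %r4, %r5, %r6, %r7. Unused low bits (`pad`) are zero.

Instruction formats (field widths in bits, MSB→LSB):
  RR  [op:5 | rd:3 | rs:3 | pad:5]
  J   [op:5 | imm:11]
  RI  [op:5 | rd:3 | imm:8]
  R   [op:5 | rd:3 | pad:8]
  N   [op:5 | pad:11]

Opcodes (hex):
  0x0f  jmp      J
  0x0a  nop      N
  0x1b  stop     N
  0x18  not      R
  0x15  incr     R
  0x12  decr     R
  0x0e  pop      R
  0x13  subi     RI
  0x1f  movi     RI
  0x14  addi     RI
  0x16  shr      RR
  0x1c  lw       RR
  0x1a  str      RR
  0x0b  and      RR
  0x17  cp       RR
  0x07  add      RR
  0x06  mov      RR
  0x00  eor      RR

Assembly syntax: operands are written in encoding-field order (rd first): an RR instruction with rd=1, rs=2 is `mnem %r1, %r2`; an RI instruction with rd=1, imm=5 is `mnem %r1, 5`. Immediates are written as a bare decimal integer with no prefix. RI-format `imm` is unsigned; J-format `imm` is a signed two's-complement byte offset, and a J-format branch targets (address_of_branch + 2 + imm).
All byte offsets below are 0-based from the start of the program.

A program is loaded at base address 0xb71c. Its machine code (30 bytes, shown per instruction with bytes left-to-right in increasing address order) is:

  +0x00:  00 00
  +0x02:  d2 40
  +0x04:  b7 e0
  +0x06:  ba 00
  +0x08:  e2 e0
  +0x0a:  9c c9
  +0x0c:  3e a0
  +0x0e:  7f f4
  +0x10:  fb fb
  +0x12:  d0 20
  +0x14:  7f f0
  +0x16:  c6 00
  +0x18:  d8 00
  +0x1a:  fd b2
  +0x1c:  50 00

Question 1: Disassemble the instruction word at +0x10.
movi %r3, 251

[10] fb fb → 0xfbfb
  opcode bits[15:11]=0x1f: movi/RI
  rd@[10:8]=0x3 ⇒ %r3
  imm@[7:0]=0xfb ⇒ 251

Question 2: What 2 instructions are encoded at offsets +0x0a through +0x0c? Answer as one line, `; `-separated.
subi %r4, 201; add %r6, %r5

@+0a  big-endian(9c c9) = 0x9cc9
  op=0x9cc9>>11=0x13 ⇒ subi (RI)
  rd@[10:8]=0x4 ⇒ %r4
  imm@[7:0]=0xc9 ⇒ 201
@+0c  big-endian(3e a0) = 0x3ea0
  op=0x3ea0>>11=0x7 ⇒ add (RR)
  rd@[10:8]=0x6 ⇒ %r6
  rs@[7:5]=0x5 ⇒ %r5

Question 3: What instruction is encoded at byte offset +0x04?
@+04  big-endian(b7 e0) = 0xb7e0
  op=0xb7e0>>11=0x16 ⇒ shr (RR)
  rd@[10:8]=0x7 ⇒ %r7
  rs@[7:5]=0x7 ⇒ %r7

shr %r7, %r7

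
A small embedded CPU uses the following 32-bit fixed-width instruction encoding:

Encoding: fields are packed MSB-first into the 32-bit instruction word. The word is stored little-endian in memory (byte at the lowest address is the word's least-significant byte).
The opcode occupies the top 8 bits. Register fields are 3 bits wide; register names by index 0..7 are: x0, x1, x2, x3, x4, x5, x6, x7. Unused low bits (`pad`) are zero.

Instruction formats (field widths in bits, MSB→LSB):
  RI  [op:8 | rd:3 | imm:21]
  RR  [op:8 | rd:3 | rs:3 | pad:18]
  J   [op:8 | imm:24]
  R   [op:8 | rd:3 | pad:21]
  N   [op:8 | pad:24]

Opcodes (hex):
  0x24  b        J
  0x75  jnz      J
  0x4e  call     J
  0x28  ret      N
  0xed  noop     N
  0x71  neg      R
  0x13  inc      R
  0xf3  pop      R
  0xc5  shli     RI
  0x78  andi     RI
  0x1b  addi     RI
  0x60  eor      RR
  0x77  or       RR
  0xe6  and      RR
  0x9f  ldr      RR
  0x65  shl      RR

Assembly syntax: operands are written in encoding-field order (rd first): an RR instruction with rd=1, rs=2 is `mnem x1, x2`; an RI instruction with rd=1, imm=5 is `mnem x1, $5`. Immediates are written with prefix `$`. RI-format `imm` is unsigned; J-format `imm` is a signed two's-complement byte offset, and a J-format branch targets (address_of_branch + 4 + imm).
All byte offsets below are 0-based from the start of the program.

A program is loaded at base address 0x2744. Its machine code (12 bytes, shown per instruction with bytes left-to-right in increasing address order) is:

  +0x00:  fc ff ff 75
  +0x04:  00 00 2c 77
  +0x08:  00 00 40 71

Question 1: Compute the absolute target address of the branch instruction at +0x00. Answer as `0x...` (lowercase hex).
+0x00: fc ff ff 75 ⇒ word 0x75fffffc (little)
  op=0x75fffffc>>24=0x75 ⇒ jnz (J)
  imm: (w>>0)&0xffffff=0xfffffc (s24→-4) → $-4
  target = base 0x2744 + off 0x00 + 4 + imm -4 = 0x2744

0x2744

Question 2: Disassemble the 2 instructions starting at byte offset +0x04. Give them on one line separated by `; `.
@+04  little-endian(00 00 2c 77) = 0x772c0000
  opcode bits[31:24]=0x77: or/RR
  [23:21] rd=1 = x1
  [20:18] rs=3 = x3
@+08  little-endian(00 00 40 71) = 0x71400000
  opcode bits[31:24]=0x71: neg/R
  [23:21] rd=2 = x2

or x1, x3; neg x2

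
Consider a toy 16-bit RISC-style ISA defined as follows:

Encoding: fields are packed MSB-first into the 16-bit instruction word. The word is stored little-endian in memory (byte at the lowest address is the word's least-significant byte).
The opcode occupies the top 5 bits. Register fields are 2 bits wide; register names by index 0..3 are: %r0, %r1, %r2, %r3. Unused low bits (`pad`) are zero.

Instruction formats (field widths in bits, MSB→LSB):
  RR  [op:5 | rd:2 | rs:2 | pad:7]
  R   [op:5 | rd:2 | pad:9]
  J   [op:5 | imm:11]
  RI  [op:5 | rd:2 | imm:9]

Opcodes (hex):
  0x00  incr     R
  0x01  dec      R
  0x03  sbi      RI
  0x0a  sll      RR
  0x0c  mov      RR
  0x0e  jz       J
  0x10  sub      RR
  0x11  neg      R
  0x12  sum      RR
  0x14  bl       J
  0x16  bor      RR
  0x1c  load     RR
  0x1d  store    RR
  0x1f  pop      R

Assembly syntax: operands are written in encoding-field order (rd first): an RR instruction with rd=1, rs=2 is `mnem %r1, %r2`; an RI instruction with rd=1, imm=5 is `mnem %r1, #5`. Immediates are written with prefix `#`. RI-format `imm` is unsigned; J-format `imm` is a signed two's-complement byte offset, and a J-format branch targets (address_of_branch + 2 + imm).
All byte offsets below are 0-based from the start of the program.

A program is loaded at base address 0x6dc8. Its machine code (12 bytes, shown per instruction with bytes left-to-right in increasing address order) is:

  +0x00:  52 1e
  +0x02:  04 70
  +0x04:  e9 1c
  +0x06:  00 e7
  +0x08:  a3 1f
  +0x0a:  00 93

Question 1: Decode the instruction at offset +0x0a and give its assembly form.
+0x0a: 00 93 ⇒ word 0x9300 (little)
  top 5b → 0x12 → sum [RR]
  rd@[10:9]=0x1 ⇒ %r1
  rs@[8:7]=0x2 ⇒ %r2

sum %r1, %r2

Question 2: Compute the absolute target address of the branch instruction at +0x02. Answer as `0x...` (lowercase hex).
0x6dd0

@+02  little-endian(04 70) = 0x7004
  opcode bits[15:11]=0xe: jz/J
  imm: (w>>0)&0x7ff=0x4 → #4
  target = base 0x6dc8 + off 0x02 + 2 + imm 4 = 0x6dd0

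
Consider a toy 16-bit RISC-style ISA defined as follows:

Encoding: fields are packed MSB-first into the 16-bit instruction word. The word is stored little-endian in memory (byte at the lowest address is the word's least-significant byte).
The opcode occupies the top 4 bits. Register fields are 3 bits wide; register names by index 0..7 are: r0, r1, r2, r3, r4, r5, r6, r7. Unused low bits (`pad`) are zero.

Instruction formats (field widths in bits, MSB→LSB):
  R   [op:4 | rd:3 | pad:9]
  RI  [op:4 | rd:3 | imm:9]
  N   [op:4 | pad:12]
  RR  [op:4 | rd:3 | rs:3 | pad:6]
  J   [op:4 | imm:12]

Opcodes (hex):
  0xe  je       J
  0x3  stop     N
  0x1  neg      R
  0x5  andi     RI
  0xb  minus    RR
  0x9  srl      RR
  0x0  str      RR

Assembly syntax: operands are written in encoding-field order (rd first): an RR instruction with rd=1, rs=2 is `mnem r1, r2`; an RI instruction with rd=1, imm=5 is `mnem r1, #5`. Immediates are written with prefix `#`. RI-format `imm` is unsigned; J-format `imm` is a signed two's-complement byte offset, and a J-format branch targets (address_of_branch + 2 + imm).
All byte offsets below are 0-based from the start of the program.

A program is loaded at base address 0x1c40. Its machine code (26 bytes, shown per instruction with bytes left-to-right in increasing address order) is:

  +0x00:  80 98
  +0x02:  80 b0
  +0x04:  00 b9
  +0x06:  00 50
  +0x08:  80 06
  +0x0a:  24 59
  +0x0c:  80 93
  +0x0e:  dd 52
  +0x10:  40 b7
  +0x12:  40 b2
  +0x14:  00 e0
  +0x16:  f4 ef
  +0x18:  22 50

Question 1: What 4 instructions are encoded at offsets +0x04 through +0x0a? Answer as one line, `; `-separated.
off 0x04: read 00 b9 as little → 0xb900
  top 4b → 0xb → minus [RR]
  rd: (w>>9)&0x7=0x4 → r4
  rs: (w>>6)&0x7=0x4 → r4
off 0x06: read 00 50 as little → 0x5000
  top 4b → 0x5 → andi [RI]
  rd: (w>>9)&0x7=0x0 → r0
  imm: (w>>0)&0x1ff=0x0 → #0
off 0x08: read 80 06 as little → 0x0680
  top 4b → 0x0 → str [RR]
  rd: (w>>9)&0x7=0x3 → r3
  rs: (w>>6)&0x7=0x2 → r2
off 0x0a: read 24 59 as little → 0x5924
  top 4b → 0x5 → andi [RI]
  rd: (w>>9)&0x7=0x4 → r4
  imm: (w>>0)&0x1ff=0x124 → #292

minus r4, r4; andi r0, #0; str r3, r2; andi r4, #292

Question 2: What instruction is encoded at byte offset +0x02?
+0x02: 80 b0 ⇒ word 0xb080 (little)
  op=0xb080>>12=0xb ⇒ minus (RR)
  [11:9] rd=0 = r0
  [8:6] rs=2 = r2

minus r0, r2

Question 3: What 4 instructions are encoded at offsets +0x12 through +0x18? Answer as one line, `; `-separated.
minus r1, r1; je #0; je #-12; andi r0, #34

@+12  little-endian(40 b2) = 0xb240
  top 4b → 0xb → minus [RR]
  rd@[11:9]=0x1 ⇒ r1
  rs@[8:6]=0x1 ⇒ r1
@+14  little-endian(00 e0) = 0xe000
  top 4b → 0xe → je [J]
  imm@[11:0]=0x0 ⇒ #0
@+16  little-endian(f4 ef) = 0xeff4
  top 4b → 0xe → je [J]
  imm@[11:0]=0xff4 (s12→-12) ⇒ #-12
@+18  little-endian(22 50) = 0x5022
  top 4b → 0x5 → andi [RI]
  rd@[11:9]=0x0 ⇒ r0
  imm@[8:0]=0x22 ⇒ #34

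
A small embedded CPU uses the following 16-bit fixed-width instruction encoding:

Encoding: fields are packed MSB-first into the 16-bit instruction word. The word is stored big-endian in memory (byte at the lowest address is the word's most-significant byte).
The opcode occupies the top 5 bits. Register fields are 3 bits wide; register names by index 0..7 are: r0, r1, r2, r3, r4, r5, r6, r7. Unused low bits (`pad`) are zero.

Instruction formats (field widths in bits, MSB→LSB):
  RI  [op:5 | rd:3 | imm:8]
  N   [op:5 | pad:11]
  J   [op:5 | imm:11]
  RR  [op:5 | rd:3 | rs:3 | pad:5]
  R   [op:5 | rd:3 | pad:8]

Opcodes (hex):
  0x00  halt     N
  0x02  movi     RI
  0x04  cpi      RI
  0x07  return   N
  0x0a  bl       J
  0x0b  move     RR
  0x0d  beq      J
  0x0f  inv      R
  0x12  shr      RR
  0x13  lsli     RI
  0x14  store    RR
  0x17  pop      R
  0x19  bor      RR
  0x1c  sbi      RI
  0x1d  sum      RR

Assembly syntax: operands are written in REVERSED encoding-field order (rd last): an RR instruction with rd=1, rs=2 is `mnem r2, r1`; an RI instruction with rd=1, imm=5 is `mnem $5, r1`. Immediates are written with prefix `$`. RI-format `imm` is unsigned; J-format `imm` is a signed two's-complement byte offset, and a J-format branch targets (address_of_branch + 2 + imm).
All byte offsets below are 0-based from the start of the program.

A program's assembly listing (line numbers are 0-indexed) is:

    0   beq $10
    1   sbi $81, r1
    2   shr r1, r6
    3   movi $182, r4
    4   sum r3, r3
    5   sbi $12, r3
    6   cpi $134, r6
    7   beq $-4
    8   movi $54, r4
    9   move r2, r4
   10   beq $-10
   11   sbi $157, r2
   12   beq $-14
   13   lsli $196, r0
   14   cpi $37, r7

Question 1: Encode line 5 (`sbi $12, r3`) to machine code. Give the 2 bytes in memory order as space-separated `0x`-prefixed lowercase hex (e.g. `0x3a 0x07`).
0xe3 0x0c

L5: sbi op=0x1c:5|rd=3:3|imm=12:8 ⇒ 0xe30c ⇒ big e3 0c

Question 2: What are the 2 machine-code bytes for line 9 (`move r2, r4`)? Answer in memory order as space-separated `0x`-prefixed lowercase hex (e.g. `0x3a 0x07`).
L9: move op=0xb:5|rd=4:3|rs=2:3|pad=0:5 ⇒ 0x5c40 ⇒ big 5c 40

0x5c 0x40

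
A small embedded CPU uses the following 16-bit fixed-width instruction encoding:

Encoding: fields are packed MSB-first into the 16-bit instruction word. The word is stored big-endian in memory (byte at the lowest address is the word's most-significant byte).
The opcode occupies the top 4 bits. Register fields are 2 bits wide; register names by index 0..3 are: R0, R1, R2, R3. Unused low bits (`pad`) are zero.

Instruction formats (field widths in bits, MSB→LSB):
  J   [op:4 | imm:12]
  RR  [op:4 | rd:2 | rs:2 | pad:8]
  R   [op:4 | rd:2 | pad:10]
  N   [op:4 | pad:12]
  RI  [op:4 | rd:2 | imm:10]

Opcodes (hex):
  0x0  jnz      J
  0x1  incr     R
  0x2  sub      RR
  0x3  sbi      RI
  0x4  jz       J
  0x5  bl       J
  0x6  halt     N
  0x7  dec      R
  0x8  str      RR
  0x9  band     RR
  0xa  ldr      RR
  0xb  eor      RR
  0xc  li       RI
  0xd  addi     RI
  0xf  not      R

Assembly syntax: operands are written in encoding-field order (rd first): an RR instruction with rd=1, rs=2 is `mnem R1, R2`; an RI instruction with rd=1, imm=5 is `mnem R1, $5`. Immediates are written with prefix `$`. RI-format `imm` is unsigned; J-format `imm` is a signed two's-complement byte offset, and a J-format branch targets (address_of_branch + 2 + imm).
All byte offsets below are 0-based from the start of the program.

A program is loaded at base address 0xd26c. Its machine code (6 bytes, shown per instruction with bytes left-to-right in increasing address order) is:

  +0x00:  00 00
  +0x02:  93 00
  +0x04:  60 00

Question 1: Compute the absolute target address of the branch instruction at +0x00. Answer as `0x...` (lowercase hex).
0xd26e

+0x00: 00 00 ⇒ word 0x0000 (big)
  top 4b → 0x0 → jnz [J]
  imm: (w>>0)&0xfff=0x0 → $0
  target = base 0xd26c + off 0x00 + 2 + imm 0 = 0xd26e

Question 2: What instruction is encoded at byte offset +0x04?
halt

+0x04: 60 00 ⇒ word 0x6000 (big)
  op=0x6000>>12=0x6 ⇒ halt (N)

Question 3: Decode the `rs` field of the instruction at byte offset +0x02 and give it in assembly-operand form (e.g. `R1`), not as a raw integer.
off 0x02: read 93 00 as big → 0x9300
  op=0x9300>>12=0x9 ⇒ band (RR)
  rd: (w>>10)&0x3=0x0 → R0
  rs: (w>>8)&0x3=0x3 → R3

R3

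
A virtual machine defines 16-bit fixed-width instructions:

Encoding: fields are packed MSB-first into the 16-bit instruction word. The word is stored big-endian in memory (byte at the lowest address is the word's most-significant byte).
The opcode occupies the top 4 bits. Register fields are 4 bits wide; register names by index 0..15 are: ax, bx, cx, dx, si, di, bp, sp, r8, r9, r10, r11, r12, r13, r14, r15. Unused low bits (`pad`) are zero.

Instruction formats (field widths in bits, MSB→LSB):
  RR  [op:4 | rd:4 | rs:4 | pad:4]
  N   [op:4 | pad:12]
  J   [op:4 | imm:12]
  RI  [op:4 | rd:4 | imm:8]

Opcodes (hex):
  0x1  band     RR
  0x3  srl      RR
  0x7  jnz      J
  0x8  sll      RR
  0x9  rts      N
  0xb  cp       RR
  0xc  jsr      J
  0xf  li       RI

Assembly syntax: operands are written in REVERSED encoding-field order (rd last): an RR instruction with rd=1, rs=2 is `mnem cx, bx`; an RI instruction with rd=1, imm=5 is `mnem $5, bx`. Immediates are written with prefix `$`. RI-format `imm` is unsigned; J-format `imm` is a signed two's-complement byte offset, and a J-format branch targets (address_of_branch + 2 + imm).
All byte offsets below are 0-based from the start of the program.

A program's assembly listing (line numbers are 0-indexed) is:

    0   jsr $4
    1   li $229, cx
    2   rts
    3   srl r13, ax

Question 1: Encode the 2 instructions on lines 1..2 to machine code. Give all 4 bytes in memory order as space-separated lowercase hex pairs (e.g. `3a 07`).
L1: li op=0xf:4|rd=2:4|imm=229:8 ⇒ 0xf2e5 ⇒ big f2 e5
L2: rts op=0x9:4|pad=0:12 ⇒ 0x9000 ⇒ big 90 00

f2 e5 90 00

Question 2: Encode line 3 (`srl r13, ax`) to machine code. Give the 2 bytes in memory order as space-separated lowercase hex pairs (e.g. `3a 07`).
30 d0

3. srl fields op=0x3:4|rd=0:4|rs=13:4|pad=0:4 → word 30d0h → 30 d0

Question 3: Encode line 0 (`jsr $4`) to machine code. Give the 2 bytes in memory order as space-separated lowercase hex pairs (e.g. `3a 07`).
line 0 (jsr): pack op=0xc:4|imm=4:12 = 0xc004; big→ c0 04

c0 04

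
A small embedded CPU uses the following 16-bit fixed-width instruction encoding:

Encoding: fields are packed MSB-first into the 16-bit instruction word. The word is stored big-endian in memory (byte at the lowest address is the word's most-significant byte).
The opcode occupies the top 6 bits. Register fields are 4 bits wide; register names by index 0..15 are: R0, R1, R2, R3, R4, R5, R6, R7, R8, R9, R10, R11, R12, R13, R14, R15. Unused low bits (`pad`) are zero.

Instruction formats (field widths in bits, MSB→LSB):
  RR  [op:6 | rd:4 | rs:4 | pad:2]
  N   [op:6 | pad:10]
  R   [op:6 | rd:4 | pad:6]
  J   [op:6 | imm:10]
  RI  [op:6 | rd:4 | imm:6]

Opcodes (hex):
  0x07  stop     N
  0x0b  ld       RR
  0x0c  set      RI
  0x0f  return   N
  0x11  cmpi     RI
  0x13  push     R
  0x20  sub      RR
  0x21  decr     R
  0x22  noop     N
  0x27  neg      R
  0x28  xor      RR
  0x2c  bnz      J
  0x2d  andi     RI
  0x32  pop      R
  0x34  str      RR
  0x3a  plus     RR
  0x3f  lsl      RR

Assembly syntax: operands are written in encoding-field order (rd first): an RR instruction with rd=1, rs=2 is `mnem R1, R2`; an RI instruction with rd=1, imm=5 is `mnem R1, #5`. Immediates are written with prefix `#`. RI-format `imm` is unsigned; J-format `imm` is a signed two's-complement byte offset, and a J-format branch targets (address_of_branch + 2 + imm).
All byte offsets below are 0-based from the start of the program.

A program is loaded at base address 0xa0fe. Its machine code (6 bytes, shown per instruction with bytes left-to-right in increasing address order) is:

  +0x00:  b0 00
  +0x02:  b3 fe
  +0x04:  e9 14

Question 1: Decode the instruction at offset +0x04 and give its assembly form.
plus R4, R5

+0x04: e9 14 ⇒ word 0xe914 (big)
  top 6b → 0x3a → plus [RR]
  rd@[9:6]=0x4 ⇒ R4
  rs@[5:2]=0x5 ⇒ R5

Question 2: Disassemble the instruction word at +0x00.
off 0x00: read b0 00 as big → 0xb000
  top 6b → 0x2c → bnz [J]
  [9:0] imm=0 = #0

bnz #0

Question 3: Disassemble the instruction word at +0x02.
@+02  big-endian(b3 fe) = 0xb3fe
  opcode bits[15:10]=0x2c: bnz/J
  imm: (w>>0)&0x3ff=0x3fe (s10→-2) → #-2

bnz #-2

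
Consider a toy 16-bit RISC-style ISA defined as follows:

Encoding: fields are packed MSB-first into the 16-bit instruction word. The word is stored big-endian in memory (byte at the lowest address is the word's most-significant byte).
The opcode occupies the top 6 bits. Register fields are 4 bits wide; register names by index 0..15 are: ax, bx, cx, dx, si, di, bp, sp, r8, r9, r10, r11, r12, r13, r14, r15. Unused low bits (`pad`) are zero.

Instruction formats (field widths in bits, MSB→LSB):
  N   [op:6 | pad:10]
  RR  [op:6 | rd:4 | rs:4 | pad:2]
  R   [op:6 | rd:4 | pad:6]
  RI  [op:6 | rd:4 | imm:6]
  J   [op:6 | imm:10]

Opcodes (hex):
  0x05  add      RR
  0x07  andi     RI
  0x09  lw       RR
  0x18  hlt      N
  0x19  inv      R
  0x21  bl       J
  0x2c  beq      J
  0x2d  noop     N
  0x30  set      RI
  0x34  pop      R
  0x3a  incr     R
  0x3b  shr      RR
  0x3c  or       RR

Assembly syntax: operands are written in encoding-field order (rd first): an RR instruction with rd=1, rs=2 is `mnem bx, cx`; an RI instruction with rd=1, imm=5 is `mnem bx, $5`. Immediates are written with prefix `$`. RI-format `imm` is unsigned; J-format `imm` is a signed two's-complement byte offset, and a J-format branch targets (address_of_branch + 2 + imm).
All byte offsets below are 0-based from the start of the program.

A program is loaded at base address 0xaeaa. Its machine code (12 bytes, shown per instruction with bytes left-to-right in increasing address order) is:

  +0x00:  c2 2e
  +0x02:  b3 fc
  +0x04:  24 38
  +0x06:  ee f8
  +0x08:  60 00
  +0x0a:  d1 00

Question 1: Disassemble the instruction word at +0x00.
set r8, $46

@+00  big-endian(c2 2e) = 0xc22e
  top 6b → 0x30 → set [RI]
  rd: (w>>6)&0xf=0x8 → r8
  imm: (w>>0)&0x3f=0x2e → $46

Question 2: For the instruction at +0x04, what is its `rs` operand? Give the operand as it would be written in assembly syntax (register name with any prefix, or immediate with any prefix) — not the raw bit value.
r14

[04] 24 38 → 0x2438
  op=0x2438>>10=0x9 ⇒ lw (RR)
  rd@[9:6]=0x0 ⇒ ax
  rs@[5:2]=0xe ⇒ r14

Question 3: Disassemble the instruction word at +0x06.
+0x06: ee f8 ⇒ word 0xeef8 (big)
  top 6b → 0x3b → shr [RR]
  rd: (w>>6)&0xf=0xb → r11
  rs: (w>>2)&0xf=0xe → r14

shr r11, r14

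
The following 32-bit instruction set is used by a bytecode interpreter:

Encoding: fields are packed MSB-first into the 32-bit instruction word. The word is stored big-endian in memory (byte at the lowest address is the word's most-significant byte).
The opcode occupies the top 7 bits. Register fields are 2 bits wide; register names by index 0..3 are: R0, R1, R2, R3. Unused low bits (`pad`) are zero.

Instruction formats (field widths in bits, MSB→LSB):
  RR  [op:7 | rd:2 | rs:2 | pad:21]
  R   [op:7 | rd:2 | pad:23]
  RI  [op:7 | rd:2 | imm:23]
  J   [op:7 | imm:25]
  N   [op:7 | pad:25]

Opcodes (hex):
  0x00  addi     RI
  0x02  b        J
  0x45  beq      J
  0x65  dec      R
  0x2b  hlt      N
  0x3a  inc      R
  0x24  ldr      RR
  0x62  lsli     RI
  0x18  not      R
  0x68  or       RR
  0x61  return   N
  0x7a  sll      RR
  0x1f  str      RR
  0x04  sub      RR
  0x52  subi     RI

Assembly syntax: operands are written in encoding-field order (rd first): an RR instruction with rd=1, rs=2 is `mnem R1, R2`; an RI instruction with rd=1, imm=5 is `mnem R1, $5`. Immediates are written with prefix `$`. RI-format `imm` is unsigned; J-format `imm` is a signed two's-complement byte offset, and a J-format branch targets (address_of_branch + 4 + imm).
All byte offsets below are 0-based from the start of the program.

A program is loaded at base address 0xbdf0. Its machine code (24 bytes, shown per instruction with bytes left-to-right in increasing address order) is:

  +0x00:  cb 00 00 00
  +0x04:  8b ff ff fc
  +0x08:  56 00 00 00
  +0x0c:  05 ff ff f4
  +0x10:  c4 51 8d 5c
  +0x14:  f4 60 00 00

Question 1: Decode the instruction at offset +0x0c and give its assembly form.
b $-12

@+0c  big-endian(05 ff ff f4) = 0x05fffff4
  top 7b → 0x2 → b [J]
  imm: (w>>0)&0x1ffffff=0x1fffff4 (s25→-12) → $-12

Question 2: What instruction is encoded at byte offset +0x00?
dec R2

[00] cb 00 00 00 → 0xcb000000
  op=0xcb000000>>25=0x65 ⇒ dec (R)
  rd@[24:23]=0x2 ⇒ R2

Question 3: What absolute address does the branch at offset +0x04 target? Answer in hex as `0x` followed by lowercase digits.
0xbdf4

+0x04: 8b ff ff fc ⇒ word 0x8bfffffc (big)
  opcode bits[31:25]=0x45: beq/J
  imm: (w>>0)&0x1ffffff=0x1fffffc (s25→-4) → $-4
  target = base 0xbdf0 + off 0x04 + 4 + imm -4 = 0xbdf4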